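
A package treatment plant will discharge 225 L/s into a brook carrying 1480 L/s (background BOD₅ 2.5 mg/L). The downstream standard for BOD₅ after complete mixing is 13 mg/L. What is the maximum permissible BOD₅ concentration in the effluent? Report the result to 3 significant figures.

82.1 mg/L

At the limit, (Qr·Cr + Qe·Cₑ)/(Qr + Qe) = 13:
Cₑ = (1705·13 − 1480·2.500) / 225.0 = 82.07 mg/L.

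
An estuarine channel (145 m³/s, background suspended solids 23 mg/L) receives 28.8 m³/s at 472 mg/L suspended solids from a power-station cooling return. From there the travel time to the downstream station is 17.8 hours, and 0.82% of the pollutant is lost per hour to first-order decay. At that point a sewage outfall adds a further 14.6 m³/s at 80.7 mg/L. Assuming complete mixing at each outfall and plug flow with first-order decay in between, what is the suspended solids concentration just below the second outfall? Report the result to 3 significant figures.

Flow-weighted average: C = (145.0·23.00 + 28.80·472.0) / 173.8 = 16930/173.8 = 97.40 mg/L; combined flow 173.8 m³/s.
0.82%/h lost → k = −ln(1 − 0.0082) = 0.008234 h⁻¹.
Applying C = C₀e^(−kt): 97.40 × 0.8637 = 84.12 mg/L.
Second outfall: C = (173.8·84.12 + 14.60·80.70)/188.4 = 83.86 mg/L.

83.9 mg/L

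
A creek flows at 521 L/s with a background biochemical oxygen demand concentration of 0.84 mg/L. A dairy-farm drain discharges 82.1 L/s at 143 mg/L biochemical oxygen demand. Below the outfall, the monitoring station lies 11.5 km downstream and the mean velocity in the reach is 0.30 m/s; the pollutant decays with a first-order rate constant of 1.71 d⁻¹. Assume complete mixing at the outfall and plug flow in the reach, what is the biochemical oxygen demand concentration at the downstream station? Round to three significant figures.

9.46 mg/L

Mass balance: C = (521.0·0.8400 + 82.10·143.0) / 603.1 = 12180/603.1 = 20.19 mg/L.
Travel time t = 11.5·1000 / 0.30 = 38330 s = 10.65 h.
First-order decay: C = 20.19·exp(−k·t) = 20.19·0.4683 = 9.456 mg/L.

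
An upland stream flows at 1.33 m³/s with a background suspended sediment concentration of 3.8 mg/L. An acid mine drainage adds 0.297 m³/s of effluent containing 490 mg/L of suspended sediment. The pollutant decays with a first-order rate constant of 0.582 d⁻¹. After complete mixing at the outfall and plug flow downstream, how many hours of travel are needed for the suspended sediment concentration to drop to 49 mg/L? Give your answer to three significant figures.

26.2 h

Flow-weighted average: C = (1.330·3.800 + 0.2970·490.0) / 1.627 = 150.6/1.627 = 92.55 mg/L.
92.55·exp(−k·t) = 49 → t = ln(92.55/49)/k = 94410 s = 26.23 h.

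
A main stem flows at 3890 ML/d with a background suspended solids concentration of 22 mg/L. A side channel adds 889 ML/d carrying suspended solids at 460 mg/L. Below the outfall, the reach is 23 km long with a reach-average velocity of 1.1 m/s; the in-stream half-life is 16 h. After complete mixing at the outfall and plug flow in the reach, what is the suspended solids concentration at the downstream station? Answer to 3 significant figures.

Mixed concentration C = ΣQC/ΣQ = (3890·22.00 + 889.0·460.0) / 4779 = 494500/4779 = 103.5 mg/L.
Travel time t = 23·1000 / 1.1 = 20910 s = 5.808 h.
Half-life 16 h → k = ln 2 / 16 = 0.04332 h⁻¹ = 1.040 d⁻¹.
Applying C = C₀e^(−kt): 103.5 × 0.7775 = 80.46 mg/L.

80.5 mg/L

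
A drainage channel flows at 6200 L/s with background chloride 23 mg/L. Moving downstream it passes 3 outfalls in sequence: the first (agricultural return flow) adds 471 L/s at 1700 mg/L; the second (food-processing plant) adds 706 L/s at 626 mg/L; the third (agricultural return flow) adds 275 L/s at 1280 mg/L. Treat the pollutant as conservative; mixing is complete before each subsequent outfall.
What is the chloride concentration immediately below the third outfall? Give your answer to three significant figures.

227 mg/L

Below outfall 1: Q → 6671 L/s, C = (6200·23.00 + 471.0·1700)/6671 = 141.4 mg/L.
Below outfall 2: Q → 7377 L/s, C = (6671·141.4 + 706.0·626.0)/7377 = 187.8 mg/L.
Below outfall 3: Q → 7652 L/s, C = (7377·187.8 + 275.0·1280)/7652 = 227.0 mg/L.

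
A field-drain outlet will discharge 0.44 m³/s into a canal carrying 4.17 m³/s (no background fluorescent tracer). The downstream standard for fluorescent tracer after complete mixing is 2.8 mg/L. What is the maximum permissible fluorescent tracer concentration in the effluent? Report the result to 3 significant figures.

29.3 mg/L

At the limit, (Qr·Cr + Qe·Cₑ)/(Qr + Qe) = 2.8:
Cₑ = (4.610·2.8 − 4.170·0) / 0.4400 = 29.34 mg/L.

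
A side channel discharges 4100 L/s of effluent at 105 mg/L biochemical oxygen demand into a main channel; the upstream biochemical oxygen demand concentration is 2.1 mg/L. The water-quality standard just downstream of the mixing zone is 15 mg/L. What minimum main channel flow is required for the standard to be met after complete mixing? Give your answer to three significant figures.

Set C_mix = 15: (Q·2.100 + 4100·105.0) / (Q + 4100) = 15
→ Q = 4100·(105.0 − 15)/(15 − 2.100) = 28600 L/s.

28600 L/s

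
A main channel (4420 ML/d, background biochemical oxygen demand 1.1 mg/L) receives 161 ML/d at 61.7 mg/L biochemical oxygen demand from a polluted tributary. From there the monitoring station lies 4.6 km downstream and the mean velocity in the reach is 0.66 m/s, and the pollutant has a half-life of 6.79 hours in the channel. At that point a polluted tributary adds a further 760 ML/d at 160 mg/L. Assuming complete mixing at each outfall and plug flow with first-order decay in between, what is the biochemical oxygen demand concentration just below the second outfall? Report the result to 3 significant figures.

After mixing, C = (4420·1.100 + 161.0·61.70) / 4581 = 14800/4581 = 3.230 mg/L; combined flow 4581 ML/d.
Travel time t = 4.6·1000 / 0.66 = 6970 s = 1.936 h.
Half-life 6.79 h → k = ln 2 / 6.79 = 0.1021 h⁻¹ = 2.450 d⁻¹.
Applying C = C₀e^(−kt): 3.230 × 0.8207 = 2.651 mg/L.
At the second outfall, C = (4581·2.651 + 760.0·160.0) / (4581 + 760.0) = 25.04 mg/L.

25.0 mg/L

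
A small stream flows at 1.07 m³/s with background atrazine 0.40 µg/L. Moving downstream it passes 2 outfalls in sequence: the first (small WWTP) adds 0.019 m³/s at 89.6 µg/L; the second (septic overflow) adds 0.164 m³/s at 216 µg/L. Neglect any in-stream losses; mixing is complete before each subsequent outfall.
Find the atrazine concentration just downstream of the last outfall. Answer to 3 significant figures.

After outfall 1: Q = 1.070 + 0.01900 = 1.089 m³/s; C = (1.070·0.4000 + 0.01900·89.60)/1.089 = 1.956 µg/L.
After outfall 2: Q = 1.089 + 0.1640 = 1.253 m³/s; C = (1.089·1.956 + 0.1640·216.0)/1.253 = 29.97 µg/L.

30.0 µg/L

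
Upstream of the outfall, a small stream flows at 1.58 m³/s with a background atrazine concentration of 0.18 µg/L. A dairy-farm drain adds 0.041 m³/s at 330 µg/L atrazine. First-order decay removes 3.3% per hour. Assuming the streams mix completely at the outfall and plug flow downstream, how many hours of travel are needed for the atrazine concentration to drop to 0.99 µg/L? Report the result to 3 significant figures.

Mixed concentration C = ΣQC/ΣQ = (1.580·0.1800 + 0.04100·330.0) / 1.621 = 13.81/1.621 = 8.522 µg/L.
3.3%/h lost → k = −ln(1 − 0.033) = 0.03356 h⁻¹.
8.522·exp(−k·t) = 0.99 → t = ln(8.522/0.99)/k = 230900 s = 64.15 h.

64.2 h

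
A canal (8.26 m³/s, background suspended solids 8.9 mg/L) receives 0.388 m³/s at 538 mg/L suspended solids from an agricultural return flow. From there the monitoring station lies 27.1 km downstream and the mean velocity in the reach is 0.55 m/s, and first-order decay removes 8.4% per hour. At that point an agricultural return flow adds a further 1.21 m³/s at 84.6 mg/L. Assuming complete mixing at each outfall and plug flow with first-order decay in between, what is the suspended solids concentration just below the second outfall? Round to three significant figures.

19.0 mg/L

After mixing, C = (8.260·8.900 + 0.3880·538.0) / 8.648 = 282.3/8.648 = 32.64 mg/L; combined flow 8.648 m³/s.
Travel time t = 27.1·1000 / 0.55 = 49270 s = 13.69 h.
8.4%/h lost → k = −ln(1 − 0.084) = 0.08774 h⁻¹.
Decay over the reach: 32.64·exp(−kt) = 32.64·0.3009 = 9.822 mg/L.
Second outfall: C = (8.648·9.822 + 1.210·84.60)/9.858 = 19.00 mg/L.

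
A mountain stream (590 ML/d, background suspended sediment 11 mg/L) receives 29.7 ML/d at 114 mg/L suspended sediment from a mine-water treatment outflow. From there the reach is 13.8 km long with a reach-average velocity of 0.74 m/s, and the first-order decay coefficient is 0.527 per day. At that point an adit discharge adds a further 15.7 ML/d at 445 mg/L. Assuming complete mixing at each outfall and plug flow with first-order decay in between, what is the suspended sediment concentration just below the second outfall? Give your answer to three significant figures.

24.9 mg/L

After mixing, C = (590.0·11.00 + 29.70·114.0) / 619.7 = 9876/619.7 = 15.94 mg/L; combined flow 619.7 ML/d.
Travel time t = 13.8·1000 / 0.74 = 18650 s = 5.180 h.
Decay over the reach: 15.94·exp(−kt) = 15.94·0.8925 = 14.22 mg/L.
At the second outfall, C = (619.7·14.22 + 15.70·445.0) / (619.7 + 15.70) = 24.87 mg/L.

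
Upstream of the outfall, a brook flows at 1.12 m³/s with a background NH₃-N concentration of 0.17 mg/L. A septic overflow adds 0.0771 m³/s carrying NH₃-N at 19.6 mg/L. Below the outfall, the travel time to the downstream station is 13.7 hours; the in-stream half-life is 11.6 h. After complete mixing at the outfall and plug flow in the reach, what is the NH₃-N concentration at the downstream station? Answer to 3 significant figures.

0.627 mg/L

After mixing, C = (1.120·0.1700 + 0.07710·19.60) / 1.197 = 1.702/1.197 = 1.421 mg/L.
Half-life 11.6 h → k = ln 2 / 11.6 = 0.05975 h⁻¹ = 1.434 d⁻¹.
After decay, C = 1.421 × e^(−kt) = 1.421 × 0.4410 = 0.6269 mg/L.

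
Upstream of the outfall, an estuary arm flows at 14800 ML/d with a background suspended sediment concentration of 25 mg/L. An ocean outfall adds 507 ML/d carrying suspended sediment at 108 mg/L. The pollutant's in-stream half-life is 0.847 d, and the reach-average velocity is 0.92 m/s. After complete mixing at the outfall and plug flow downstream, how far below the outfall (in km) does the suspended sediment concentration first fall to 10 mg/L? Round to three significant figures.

99.1 km

Conservation of mass: C = (14800·25.00 + 507.0·108.0) / 15310 = 424800/15310 = 27.75 mg/L.
Half-life 0.847 d → k = ln 2 / 0.847 = 0.8184 d⁻¹.
Set 27.75·exp(−k·t) = 10 → t = ln(27.75/10)/k = 107800 s = 29.93 h.
Distance = v·t = 0.92·107800 = 99130 m = 99.13 km.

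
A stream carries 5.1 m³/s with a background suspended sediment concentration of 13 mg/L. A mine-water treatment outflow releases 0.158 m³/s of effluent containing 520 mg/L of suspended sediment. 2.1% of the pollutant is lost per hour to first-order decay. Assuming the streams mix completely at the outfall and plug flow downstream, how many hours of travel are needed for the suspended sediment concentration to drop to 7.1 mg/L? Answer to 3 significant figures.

Mass balance: C = (5.100·13.00 + 0.1580·520.0) / 5.258 = 148.5/5.258 = 28.24 mg/L.
2.1%/h lost → k = −ln(1 − 0.021) = 0.02122 h⁻¹.
28.24·exp(−k·t) = 7.1 → t = ln(28.24/7.1)/k = 234200 s = 65.04 h.

65.0 h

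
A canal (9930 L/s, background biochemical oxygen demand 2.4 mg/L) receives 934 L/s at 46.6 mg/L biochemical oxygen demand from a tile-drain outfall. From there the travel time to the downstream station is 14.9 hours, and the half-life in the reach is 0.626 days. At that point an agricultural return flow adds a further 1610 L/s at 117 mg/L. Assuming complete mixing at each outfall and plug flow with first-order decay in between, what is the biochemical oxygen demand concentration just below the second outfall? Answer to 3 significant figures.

Mass balance: C = (9930·2.400 + 934.0·46.60) / 10860 = 67360/10860 = 6.200 mg/L; combined flow 10860 L/s.
Half-life 0.626 d → k = ln 2 / 0.626 = 1.107 d⁻¹.
Decay over the reach: 6.200·exp(−kt) = 6.200·0.5029 = 3.118 mg/L.
Second outfall: C = (10860·3.118 + 1610·117.0)/12470 = 17.82 mg/L.

17.8 mg/L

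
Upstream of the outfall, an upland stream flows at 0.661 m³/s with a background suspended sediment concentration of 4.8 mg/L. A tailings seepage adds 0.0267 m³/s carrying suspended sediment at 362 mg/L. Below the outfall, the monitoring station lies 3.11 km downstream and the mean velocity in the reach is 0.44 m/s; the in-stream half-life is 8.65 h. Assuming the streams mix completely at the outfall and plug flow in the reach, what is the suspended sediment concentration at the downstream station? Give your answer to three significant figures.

16.0 mg/L

Flow-weighted average: C = (0.6610·4.800 + 0.02670·362.0) / 0.6877 = 12.84/0.6877 = 18.67 mg/L.
Travel time t = 3.11·1000 / 0.44 = 7068 s = 1.963 h.
Half-life 8.65 h → k = ln 2 / 8.65 = 0.08013 h⁻¹ = 1.923 d⁻¹.
After decay, C = 18.67 × e^(−kt) = 18.67 × 0.8544 = 15.95 mg/L.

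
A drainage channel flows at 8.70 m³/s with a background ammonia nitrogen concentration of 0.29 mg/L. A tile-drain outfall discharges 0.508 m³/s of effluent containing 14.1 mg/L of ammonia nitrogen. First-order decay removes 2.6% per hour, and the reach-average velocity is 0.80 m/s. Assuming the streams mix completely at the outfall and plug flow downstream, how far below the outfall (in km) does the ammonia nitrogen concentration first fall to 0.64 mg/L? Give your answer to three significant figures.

Flow-weighted average: C = (8.700·0.2900 + 0.5080·14.10) / 9.208 = 9.686/9.208 = 1.052 mg/L.
2.6%/h lost → k = −ln(1 − 0.026) = 0.02634 h⁻¹.
Set 1.052·exp(−k·t) = 0.64 → t = ln(1.052/0.64)/k = 67900 s = 18.86 h.
Distance = v·t = 0.80·67900 = 54320 m = 54.32 km.

54.3 km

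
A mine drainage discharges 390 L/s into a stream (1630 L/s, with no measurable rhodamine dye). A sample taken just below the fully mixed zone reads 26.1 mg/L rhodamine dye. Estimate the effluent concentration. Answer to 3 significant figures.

135 mg/L

Mass balance: 1630·0 + 390.0·Cₑ = 2020·26.10
→ Cₑ = (2020·26.10 − 1630·0) / 390.0 = 135.2 mg/L.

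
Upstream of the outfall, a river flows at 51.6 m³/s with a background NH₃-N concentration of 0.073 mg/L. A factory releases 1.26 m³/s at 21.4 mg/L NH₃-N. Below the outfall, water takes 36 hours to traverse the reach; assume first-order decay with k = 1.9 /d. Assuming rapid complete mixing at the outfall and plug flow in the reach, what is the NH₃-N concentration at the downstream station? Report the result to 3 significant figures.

0.0336 mg/L

Mixed concentration C = ΣQC/ΣQ = (51.60·0.07300 + 1.260·21.40) / 52.86 = 30.73/52.86 = 0.5814 mg/L.
Applying C = C₀e^(−kt): 0.5814 × 0.05784 = 0.03363 mg/L.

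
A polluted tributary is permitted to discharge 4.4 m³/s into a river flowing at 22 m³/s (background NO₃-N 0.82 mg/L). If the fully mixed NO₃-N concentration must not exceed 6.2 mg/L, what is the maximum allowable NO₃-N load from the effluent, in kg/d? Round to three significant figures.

Mass balance at the limit: 22.00·0.8200 + 4.400·Cₑ = 26.40·6.2 → Cₑ = 33.10 mg/L.
Load = 4.400 m³/s × 33.10 g/m³ × 86 400 s/d = 12580 kg/d.

12600 kg/d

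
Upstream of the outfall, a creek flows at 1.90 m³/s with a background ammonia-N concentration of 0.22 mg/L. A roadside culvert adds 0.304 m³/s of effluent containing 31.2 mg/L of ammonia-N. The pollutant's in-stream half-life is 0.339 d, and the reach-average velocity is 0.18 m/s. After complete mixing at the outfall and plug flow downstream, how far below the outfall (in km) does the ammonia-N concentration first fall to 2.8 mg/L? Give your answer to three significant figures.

Conservation of mass: C = (1.900·0.2200 + 0.3040·31.20) / 2.204 = 9.903/2.204 = 4.493 mg/L.
Half-life 0.339 d → k = ln 2 / 0.339 = 2.045 d⁻¹.
Set 4.493·exp(−k·t) = 2.8 → t = ln(4.493/2.8)/k = 19980 s = 5.551 h.
Distance = v·t = 0.18·19980 = 3597 m = 3.597 km.

3.60 km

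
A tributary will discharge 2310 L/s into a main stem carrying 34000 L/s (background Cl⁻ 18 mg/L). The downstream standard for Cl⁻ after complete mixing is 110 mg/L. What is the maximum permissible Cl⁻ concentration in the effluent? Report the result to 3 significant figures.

1460 mg/L

At the limit, (Qr·Cr + Qe·Cₑ)/(Qr + Qe) = 110:
Cₑ = (36310·110 − 34000·18.00) / 2310 = 1464 mg/L.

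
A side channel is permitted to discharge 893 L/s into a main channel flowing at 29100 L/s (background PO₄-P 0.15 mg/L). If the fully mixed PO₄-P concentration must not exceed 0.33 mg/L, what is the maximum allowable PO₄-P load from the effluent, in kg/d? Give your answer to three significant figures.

Mass balance at the limit: 29100·0.1500 + 893.0·Cₑ = 29990·0.33 → Cₑ = 6.196 mg/L.
893.0 L/s = 0.8930 m³/s. Load = 0.8930 m³/s × 6.196 g/m³ × 86 400 s/d = 478.0 kg/d.

478 kg/d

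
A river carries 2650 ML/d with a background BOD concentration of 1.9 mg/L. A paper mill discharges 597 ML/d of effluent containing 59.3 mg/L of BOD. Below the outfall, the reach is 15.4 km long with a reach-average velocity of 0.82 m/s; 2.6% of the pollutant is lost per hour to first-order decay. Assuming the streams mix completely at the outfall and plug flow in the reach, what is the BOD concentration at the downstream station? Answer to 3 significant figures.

Mixed concentration C = ΣQC/ΣQ = (2650·1.900 + 597.0·59.30) / 3247 = 40440/3247 = 12.45 mg/L.
Travel time t = 15.4·1000 / 0.82 = 18780 s = 5.217 h.
2.6%/h lost → k = −ln(1 − 0.026) = 0.02634 h⁻¹.
After decay, C = 12.45 × e^(−kt) = 12.45 × 0.8716 = 10.85 mg/L.

10.9 mg/L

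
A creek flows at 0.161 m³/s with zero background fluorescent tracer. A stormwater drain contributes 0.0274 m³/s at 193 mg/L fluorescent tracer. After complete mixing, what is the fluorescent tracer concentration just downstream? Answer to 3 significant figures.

Mixed concentration C = ΣQC/ΣQ = (0.1610·0 + 0.02740·193.0) / 0.1884 = 5.288/0.1884 = 28.07 mg/L.

28.1 mg/L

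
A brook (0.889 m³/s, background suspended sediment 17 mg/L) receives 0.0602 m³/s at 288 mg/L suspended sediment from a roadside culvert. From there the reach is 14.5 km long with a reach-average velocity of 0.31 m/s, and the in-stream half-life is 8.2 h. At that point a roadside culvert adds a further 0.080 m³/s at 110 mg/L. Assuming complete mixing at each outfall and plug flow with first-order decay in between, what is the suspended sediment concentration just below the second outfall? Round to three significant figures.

Mass balance: C = (0.8890·17.00 + 0.06020·288.0) / 0.9492 = 32.45/0.9492 = 34.19 mg/L; combined flow 0.9492 m³/s.
Travel time t = 14.5·1000 / 0.31 = 46770 s = 12.99 h.
Half-life 8.2 h → k = ln 2 / 8.2 = 0.08453 h⁻¹ = 2.029 d⁻¹.
Applying C = C₀e^(−kt): 34.19 × 0.3334 = 11.40 mg/L.
Second outfall: C = (0.9492·11.40 + 0.08000·110.0)/1.029 = 19.06 mg/L.

19.1 mg/L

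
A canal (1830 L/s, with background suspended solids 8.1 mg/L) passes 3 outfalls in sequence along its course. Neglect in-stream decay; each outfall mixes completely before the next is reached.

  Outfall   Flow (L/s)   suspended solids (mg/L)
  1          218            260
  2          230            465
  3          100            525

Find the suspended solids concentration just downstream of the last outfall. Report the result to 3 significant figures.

After outfall 1: Q = 1830 + 218.0 = 2048 L/s; C = (1830·8.100 + 218.0·260.0)/2048 = 34.91 mg/L.
After outfall 2: Q = 2048 + 230.0 = 2278 L/s; C = (2048·34.91 + 230.0·465.0)/2278 = 78.34 mg/L.
After outfall 3: Q = 2278 + 100.0 = 2378 L/s; C = (2278·78.34 + 100.0·525.0)/2378 = 97.12 mg/L.

97.1 mg/L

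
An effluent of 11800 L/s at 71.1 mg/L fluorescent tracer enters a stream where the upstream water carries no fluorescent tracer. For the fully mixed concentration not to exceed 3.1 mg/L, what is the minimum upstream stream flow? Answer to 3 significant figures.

259000 L/s

Set C_mix = 3.1: (Q·0 + 11800·71.10) / (Q + 11800) = 3.1
→ Q = 11800·(71.10 − 3.1)/(3.1 − 0) = 258800 L/s.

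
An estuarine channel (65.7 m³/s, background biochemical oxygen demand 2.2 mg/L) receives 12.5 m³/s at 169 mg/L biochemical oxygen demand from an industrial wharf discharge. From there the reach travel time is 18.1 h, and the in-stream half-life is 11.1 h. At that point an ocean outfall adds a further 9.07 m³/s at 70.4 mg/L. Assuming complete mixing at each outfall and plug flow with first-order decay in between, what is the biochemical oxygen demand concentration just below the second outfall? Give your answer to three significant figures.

Conservation of mass: C = (65.70·2.200 + 12.50·169.0) / 78.20 = 2257/78.20 = 28.86 mg/L; combined flow 78.20 m³/s.
Half-life 11.1 h → k = ln 2 / 11.1 = 0.06245 h⁻¹ = 1.499 d⁻¹.
Decay over the reach: 28.86·exp(−kt) = 28.86·0.3229 = 9.321 mg/L.
Second outfall: C = (78.20·9.321 + 9.070·70.40)/87.27 = 15.67 mg/L.

15.7 mg/L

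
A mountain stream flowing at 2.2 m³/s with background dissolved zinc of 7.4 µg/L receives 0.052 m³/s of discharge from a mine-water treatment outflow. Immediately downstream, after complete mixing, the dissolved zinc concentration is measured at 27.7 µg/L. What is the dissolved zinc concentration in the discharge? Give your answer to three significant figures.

887 µg/L

Mass balance: 2.200·7.400 + 0.05200·Cₑ = 2.252·27.70
→ Cₑ = (2.252·27.70 − 2.200·7.400) / 0.05200 = 886.5 µg/L.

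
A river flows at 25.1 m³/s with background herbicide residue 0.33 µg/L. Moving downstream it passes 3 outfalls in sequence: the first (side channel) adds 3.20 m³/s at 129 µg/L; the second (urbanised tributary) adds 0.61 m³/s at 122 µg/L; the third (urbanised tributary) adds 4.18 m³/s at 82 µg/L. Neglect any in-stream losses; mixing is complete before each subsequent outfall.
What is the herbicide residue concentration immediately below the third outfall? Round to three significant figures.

Below outfall 1: Q → 28.30 m³/s, C = (25.10·0.3300 + 3.200·129.0)/28.30 = 14.88 µg/L.
Below outfall 2: Q → 28.91 m³/s, C = (28.30·14.88 + 0.6100·122.0)/28.91 = 17.14 µg/L.
Below outfall 3: Q → 33.09 m³/s, C = (28.91·17.14 + 4.180·82.00)/33.09 = 25.33 µg/L.

25.3 µg/L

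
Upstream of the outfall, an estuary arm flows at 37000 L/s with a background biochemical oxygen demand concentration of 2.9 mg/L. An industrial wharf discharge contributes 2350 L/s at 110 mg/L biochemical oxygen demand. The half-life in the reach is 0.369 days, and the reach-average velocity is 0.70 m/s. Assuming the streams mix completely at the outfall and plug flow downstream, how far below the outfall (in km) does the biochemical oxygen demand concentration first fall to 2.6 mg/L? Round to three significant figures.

41.0 km

Conservation of mass: C = (37000·2.900 + 2350·110.0) / 39350 = 365800/39350 = 9.296 mg/L.
Half-life 0.369 d → k = ln 2 / 0.369 = 1.878 d⁻¹.
Set 9.296·exp(−k·t) = 2.6 → t = ln(9.296/2.6)/k = 58600 s = 16.28 h.
Distance = v·t = 0.70·58600 = 41020 m = 41.02 km.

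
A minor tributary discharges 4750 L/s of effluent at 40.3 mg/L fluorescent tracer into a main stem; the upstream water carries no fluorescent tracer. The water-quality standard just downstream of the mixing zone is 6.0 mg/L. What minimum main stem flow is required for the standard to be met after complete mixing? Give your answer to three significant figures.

27200 L/s

Set C_mix = 6.0: (Q·0 + 4750·40.30) / (Q + 4750) = 6.0
→ Q = 4750·(40.30 − 6.0)/(6.0 − 0) = 27150 L/s.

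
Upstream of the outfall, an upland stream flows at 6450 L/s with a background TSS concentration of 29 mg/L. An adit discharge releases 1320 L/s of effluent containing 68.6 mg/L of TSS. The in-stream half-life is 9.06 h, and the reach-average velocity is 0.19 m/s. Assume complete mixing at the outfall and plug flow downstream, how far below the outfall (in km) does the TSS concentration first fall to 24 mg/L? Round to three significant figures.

3.56 km

After mixing, C = (6450·29.00 + 1320·68.60) / 7770 = 277600/7770 = 35.73 mg/L.
Half-life 9.06 h → k = ln 2 / 9.06 = 0.07651 h⁻¹ = 1.836 d⁻¹.
Set 35.73·exp(−k·t) = 24 → t = ln(35.73/24)/k = 18720 s = 5.200 h.
Distance = v·t = 0.19·18720 = 3557 m = 3.557 km.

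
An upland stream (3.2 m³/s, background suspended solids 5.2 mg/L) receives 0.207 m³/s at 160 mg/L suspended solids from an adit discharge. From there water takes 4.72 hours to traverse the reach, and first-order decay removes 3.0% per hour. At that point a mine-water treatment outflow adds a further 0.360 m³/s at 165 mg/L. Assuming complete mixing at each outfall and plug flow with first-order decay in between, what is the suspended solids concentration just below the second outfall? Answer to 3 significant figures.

27.2 mg/L

After mixing, C = (3.200·5.200 + 0.2070·160.0) / 3.407 = 49.76/3.407 = 14.61 mg/L; combined flow 3.407 m³/s.
3.0%/h lost → k = −ln(1 − 0.03) = 0.03046 h⁻¹.
First-order decay: C = 14.61·exp(−k·t) = 14.61·0.8661 = 12.65 mg/L.
At the second outfall, C = (3.407·12.65 + 0.3600·165.0) / (3.407 + 0.3600) = 27.21 mg/L.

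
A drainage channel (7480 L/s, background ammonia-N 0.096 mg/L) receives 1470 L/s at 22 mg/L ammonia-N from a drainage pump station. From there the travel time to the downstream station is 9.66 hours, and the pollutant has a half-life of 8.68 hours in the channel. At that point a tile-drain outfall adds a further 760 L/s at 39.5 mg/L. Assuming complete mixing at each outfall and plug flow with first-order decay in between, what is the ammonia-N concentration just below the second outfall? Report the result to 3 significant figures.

4.67 mg/L

Flow-weighted average: C = (7480·0.09600 + 1470·22.00) / 8950 = 33060/8950 = 3.694 mg/L; combined flow 8950 L/s.
Half-life 8.68 h → k = ln 2 / 8.68 = 0.07986 h⁻¹ = 1.917 d⁻¹.
After decay, C = 3.694 × e^(−kt) = 3.694 × 0.4624 = 1.708 mg/L.
Second outfall: C = (8950·1.708 + 760.0·39.50)/9710 = 4.666 mg/L.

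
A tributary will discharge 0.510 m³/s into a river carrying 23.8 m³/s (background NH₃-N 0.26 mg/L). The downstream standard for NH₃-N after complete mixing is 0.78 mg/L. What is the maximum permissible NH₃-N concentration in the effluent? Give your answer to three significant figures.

At the limit, (Qr·Cr + Qe·Cₑ)/(Qr + Qe) = 0.78:
Cₑ = (24.31·0.78 − 23.80·0.2600) / 0.5100 = 25.05 mg/L.

25.0 mg/L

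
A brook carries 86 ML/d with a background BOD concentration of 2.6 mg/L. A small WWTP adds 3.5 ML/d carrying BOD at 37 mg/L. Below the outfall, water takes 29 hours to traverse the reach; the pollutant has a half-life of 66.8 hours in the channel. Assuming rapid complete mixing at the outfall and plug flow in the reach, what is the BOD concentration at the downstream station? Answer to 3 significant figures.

2.92 mg/L

Mixed concentration C = ΣQC/ΣQ = (86.00·2.600 + 3.500·37.00) / 89.50 = 353.1/89.50 = 3.945 mg/L.
Half-life 66.8 h → k = ln 2 / 66.8 = 0.01038 h⁻¹ = 0.2490 d⁻¹.
After decay, C = 3.945 × e^(−kt) = 3.945 × 0.7401 = 2.920 mg/L.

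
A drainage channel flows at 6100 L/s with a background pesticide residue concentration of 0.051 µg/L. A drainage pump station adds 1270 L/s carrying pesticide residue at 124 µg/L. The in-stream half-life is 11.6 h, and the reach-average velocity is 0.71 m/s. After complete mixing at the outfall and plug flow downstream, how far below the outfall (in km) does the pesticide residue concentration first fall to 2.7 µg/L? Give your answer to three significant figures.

88.6 km

Flow-weighted average: C = (6100·0.05100 + 1270·124.0) / 7370 = 157800/7370 = 21.41 µg/L.
Half-life 11.6 h → k = ln 2 / 11.6 = 0.05975 h⁻¹ = 1.434 d⁻¹.
Set 21.41·exp(−k·t) = 2.7 → t = ln(21.41/2.7)/k = 124700 s = 34.65 h.
Distance = v·t = 0.71·124700 = 88570 m = 88.57 km.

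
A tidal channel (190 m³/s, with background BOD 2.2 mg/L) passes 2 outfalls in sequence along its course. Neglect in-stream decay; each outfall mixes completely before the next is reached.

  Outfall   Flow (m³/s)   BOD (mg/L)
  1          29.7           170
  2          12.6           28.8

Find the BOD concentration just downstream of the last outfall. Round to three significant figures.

25.1 mg/L

Below outfall 1: Q → 219.7 m³/s, C = (190.0·2.200 + 29.70·170.0)/219.7 = 24.88 mg/L.
Below outfall 2: Q → 232.3 m³/s, C = (219.7·24.88 + 12.60·28.80)/232.3 = 25.10 mg/L.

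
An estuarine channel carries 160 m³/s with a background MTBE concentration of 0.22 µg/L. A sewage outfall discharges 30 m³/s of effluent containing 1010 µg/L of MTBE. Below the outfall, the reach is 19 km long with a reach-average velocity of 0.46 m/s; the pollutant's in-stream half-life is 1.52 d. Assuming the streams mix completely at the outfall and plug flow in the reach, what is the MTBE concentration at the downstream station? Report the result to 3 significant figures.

Mass balance: C = (160.0·0.2200 + 30.00·1010) / 190.0 = 30340/190.0 = 159.7 µg/L.
Travel time t = 19·1000 / 0.46 = 41300 s = 11.47 h.
Half-life 1.52 d → k = ln 2 / 1.52 = 0.4560 d⁻¹.
Applying C = C₀e^(−kt): 159.7 × 0.8041 = 128.4 µg/L.

128 µg/L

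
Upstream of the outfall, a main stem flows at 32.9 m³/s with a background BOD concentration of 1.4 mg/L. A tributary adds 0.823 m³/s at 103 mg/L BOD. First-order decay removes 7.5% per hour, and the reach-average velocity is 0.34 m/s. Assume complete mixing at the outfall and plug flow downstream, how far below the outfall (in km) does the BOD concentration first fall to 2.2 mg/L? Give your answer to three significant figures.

After mixing, C = (32.90·1.400 + 0.8230·103.0) / 33.72 = 130.8/33.72 = 3.880 mg/L.
7.5%/h lost → k = −ln(1 − 0.075) = 0.07796 h⁻¹.
Set 3.880·exp(−k·t) = 2.2 → t = ln(3.880/2.2)/k = 26190 s = 7.276 h.
Distance = v·t = 0.34·26190 = 8906 m = 8.906 km.

8.91 km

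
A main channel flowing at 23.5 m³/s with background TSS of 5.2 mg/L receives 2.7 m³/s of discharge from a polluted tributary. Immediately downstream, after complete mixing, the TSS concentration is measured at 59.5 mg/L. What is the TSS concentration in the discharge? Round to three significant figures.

532 mg/L

Mass balance: 23.50·5.200 + 2.700·Cₑ = 26.20·59.50
→ Cₑ = (26.20·59.50 − 23.50·5.200) / 2.700 = 532.1 mg/L.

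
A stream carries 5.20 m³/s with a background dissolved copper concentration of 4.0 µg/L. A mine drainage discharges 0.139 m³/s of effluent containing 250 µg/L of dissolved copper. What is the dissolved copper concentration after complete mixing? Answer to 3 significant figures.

10.4 µg/L

Conservation of mass: C = (5.200·4.000 + 0.1390·250.0) / 5.339 = 55.55/5.339 = 10.40 µg/L.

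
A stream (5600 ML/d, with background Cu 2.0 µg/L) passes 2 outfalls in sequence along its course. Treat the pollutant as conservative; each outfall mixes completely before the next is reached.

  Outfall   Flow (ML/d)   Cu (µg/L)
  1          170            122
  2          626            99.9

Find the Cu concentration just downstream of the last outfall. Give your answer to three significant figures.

14.8 µg/L

Below outfall 1: Q → 5770 ML/d, C = (5600·2.000 + 170.0·122.0)/5770 = 5.536 µg/L.
Below outfall 2: Q → 6396 ML/d, C = (5770·5.536 + 626.0·99.90)/6396 = 14.77 µg/L.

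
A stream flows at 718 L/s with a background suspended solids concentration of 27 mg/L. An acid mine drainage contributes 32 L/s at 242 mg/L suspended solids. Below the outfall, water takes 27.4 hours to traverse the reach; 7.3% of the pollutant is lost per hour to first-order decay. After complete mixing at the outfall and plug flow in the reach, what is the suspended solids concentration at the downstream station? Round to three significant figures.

After mixing, C = (718.0·27.00 + 32.00·242.0) / 750.0 = 27130/750.0 = 36.17 mg/L.
7.3%/h lost → k = −ln(1 − 0.073) = 0.07580 h⁻¹.
Decay over the reach: 36.17·exp(−kt) = 36.17·0.1253 = 4.533 mg/L.

4.53 mg/L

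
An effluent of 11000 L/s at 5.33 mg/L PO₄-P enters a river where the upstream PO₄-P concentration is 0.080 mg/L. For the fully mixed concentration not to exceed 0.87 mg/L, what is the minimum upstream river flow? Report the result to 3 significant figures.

62100 L/s

Set C_mix = 0.87: (Q·0.08000 + 11000·5.330) / (Q + 11000) = 0.87
→ Q = 11000·(5.330 − 0.87)/(0.87 − 0.08000) = 62100 L/s.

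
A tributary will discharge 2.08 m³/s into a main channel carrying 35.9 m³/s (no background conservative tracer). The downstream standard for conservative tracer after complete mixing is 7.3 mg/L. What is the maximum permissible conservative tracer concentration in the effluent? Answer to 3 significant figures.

133 mg/L

At the limit, (Qr·Cr + Qe·Cₑ)/(Qr + Qe) = 7.3:
Cₑ = (37.98·7.3 − 35.90·0) / 2.080 = 133.3 mg/L.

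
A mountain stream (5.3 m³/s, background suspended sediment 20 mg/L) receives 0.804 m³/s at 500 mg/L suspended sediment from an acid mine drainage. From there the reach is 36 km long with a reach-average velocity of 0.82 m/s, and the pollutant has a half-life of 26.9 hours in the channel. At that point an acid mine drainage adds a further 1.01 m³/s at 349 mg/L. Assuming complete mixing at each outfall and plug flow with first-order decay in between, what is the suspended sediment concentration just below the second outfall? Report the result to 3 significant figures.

Flow-weighted average: C = (5.300·20.00 + 0.8040·500.0) / 6.104 = 508.0/6.104 = 83.22 mg/L; combined flow 6.104 m³/s.
Travel time t = 36·1000 / 0.82 = 43900 s = 12.20 h.
Half-life 26.9 h → k = ln 2 / 26.9 = 0.02577 h⁻¹ = 0.6184 d⁻¹.
Decay over the reach: 83.22·exp(−kt) = 83.22·0.7303 = 60.78 mg/L.
Second outfall: C = (6.104·60.78 + 1.010·349.0)/7.114 = 101.7 mg/L.

102 mg/L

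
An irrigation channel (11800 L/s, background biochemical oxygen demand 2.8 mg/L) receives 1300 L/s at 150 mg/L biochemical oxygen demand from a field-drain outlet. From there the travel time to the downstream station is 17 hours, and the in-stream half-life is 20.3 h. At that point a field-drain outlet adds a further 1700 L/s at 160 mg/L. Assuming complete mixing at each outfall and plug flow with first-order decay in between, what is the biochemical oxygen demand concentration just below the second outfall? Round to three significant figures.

27.0 mg/L

Flow-weighted average: C = (11800·2.800 + 1300·150.0) / 13100 = 228000/13100 = 17.41 mg/L; combined flow 13100 L/s.
Half-life 20.3 h → k = ln 2 / 20.3 = 0.03415 h⁻¹ = 0.8195 d⁻¹.
After decay, C = 17.41 × e^(−kt) = 17.41 × 0.5596 = 9.742 mg/L.
Second outfall: C = (13100·9.742 + 1700·160.0)/14800 = 27.00 mg/L.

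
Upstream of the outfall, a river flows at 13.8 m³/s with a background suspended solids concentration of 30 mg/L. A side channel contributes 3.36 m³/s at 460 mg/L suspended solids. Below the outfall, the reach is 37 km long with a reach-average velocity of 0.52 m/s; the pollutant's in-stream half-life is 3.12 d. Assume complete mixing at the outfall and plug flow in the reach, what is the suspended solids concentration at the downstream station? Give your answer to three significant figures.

95.1 mg/L

After mixing, C = (13.80·30.00 + 3.360·460.0) / 17.16 = 1960/17.16 = 114.2 mg/L.
Travel time t = 37·1000 / 0.52 = 71150 s = 19.76 h.
Half-life 3.12 d → k = ln 2 / 3.12 = 0.2222 d⁻¹.
After decay, C = 114.2 × e^(−kt) = 114.2 × 0.8328 = 95.10 mg/L.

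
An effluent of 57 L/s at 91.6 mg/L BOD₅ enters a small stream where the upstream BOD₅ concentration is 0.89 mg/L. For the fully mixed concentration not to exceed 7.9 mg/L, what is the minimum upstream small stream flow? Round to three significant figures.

Set C_mix = 7.9: (Q·0.8900 + 57.00·91.60) / (Q + 57.00) = 7.9
→ Q = 57.00·(91.60 − 7.9)/(7.9 − 0.8900) = 680.6 L/s.

681 L/s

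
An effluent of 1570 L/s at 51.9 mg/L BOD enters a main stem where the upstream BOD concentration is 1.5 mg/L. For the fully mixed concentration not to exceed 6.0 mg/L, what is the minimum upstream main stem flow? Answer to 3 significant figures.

Set C_mix = 6.0: (Q·1.500 + 1570·51.90) / (Q + 1570) = 6.0
→ Q = 1570·(51.90 − 6.0)/(6.0 − 1.500) = 16010 L/s.

16000 L/s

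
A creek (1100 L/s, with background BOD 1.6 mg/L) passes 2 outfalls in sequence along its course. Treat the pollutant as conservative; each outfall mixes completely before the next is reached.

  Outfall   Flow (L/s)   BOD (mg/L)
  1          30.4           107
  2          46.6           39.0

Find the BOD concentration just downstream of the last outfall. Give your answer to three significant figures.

After outfall 1: Q = 1100 + 30.40 = 1130 L/s; C = (1100·1.600 + 30.40·107.0)/1130 = 4.435 mg/L.
After outfall 2: Q = 1130 + 46.60 = 1177 L/s; C = (1130·4.435 + 46.60·39.00)/1177 = 5.803 mg/L.

5.80 mg/L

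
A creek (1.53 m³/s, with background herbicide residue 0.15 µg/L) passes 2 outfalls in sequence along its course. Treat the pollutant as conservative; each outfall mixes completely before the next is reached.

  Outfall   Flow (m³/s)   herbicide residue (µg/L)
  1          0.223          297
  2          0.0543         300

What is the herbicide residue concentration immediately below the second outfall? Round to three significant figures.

45.8 µg/L

Below outfall 1: Q → 1.753 m³/s, C = (1.530·0.1500 + 0.2230·297.0)/1.753 = 37.91 µg/L.
Below outfall 2: Q → 1.807 m³/s, C = (1.753·37.91 + 0.05430·300.0)/1.807 = 45.79 µg/L.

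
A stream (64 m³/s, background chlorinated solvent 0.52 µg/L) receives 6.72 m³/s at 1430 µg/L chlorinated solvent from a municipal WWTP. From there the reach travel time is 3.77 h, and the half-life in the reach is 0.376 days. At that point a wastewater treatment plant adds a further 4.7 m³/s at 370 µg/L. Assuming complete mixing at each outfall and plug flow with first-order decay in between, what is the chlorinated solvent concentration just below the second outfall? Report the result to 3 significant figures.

Mass balance: C = (64.00·0.5200 + 6.720·1430) / 70.72 = 9643/70.72 = 136.4 µg/L; combined flow 70.72 m³/s.
Half-life 0.376 d → k = ln 2 / 0.376 = 1.843 d⁻¹.
Decay over the reach: 136.4·exp(−kt) = 136.4·0.7486 = 102.1 µg/L.
At the second outfall, C = (70.72·102.1 + 4.700·370.0) / (70.72 + 4.700) = 118.8 µg/L.

119 µg/L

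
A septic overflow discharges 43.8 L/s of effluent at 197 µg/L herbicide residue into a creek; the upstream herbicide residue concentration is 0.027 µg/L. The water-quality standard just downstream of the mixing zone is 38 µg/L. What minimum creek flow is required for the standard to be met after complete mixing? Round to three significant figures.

183 L/s

Set C_mix = 38: (Q·0.02700 + 43.80·197.0) / (Q + 43.80) = 38
→ Q = 43.80·(197.0 − 38)/(38 − 0.02700) = 183.4 L/s.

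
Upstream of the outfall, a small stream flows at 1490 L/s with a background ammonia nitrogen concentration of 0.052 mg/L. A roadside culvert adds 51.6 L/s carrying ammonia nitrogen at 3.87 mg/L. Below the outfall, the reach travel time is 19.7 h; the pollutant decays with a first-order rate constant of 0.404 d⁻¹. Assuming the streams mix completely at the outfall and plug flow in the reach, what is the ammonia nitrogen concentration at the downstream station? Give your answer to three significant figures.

After mixing, C = (1490·0.05200 + 51.60·3.870) / 1542 = 277.2/1542 = 0.1798 mg/L.
After decay, C = 0.1798 × e^(−kt) = 0.1798 × 0.7178 = 0.1291 mg/L.

0.129 mg/L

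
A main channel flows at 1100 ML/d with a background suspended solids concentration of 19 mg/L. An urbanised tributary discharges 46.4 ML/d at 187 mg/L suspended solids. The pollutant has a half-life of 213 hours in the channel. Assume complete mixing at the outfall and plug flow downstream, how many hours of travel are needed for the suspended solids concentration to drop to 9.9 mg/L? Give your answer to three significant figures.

294 h

Mass balance: C = (1100·19.00 + 46.40·187.0) / 1146 = 29580/1146 = 25.80 mg/L.
Half-life 213 h → k = ln 2 / 213 = 0.003254 h⁻¹ = 0.07810 d⁻¹.
25.80·exp(−k·t) = 9.9 → t = ln(25.80/9.9)/k = 1060000 s = 294.3 h.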